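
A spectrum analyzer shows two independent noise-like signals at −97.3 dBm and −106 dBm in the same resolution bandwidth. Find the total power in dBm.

−96.8 dBm

Convert to linear, add, convert back:
P₁ = 1.86×10⁻¹³ W, P₂ = 2.51×10⁻¹⁴ W
P_tot = 2.11×10⁻¹³ W → 10 log₁₀(P_tot / 10⁻³) = −96.8 dBm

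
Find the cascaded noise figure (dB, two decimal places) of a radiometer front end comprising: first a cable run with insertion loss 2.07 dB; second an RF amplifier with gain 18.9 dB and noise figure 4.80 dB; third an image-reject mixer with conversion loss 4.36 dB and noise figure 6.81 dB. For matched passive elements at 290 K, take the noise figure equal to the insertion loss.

6.94 dB

Convert to linear (a loss of L dB is a gain of −L dB): F_i = 10^(NF_i/10), G_i = 10^(G_i,dB/10)
  Stage 1: F_1 = 10^(2.07/10) = 1.611, G_1 = 10^(−2.07/10) = 0.6209
  Stage 2: F_2 = 10^(4.80/10) = 3.020, G_2 = 10^(18.9/10) = 77.62
  Stage 3: F_3 = 10^(6.81/10) = 4.797, G_3 = 10^(−4.36/10) = 0.3664
Friis cascade:
  F = 1.611 + (3.020 − 1)/0.6209 + (4.797 − 1)/48.19 = 4.943
NF = 10 log₁₀(4.943) = 6.94 dB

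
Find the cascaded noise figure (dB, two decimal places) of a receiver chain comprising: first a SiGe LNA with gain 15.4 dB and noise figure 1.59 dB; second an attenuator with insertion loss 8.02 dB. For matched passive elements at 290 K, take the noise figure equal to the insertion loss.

Convert to linear (a loss of L dB is a gain of −L dB): F_i = 10^(NF_i/10), G_i = 10^(G_i,dB/10)
  Stage 1: F_1 = 10^(1.59/10) = 1.442, G_1 = 10^(15.4/10) = 34.67
  Stage 2: F_2 = 10^(8.02/10) = 6.339, G_2 = 10^(−8.02/10) = 0.1578
Friis cascade:
  F = 1.442 + (6.339 − 1)/34.67 = 1.596
NF = 10 log₁₀(1.596) = 2.03 dB

2.03 dB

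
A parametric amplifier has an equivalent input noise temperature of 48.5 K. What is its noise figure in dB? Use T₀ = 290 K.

0.672 dB

F = 1 + T_e/T₀ = 1 + 48.5/290 = 1.16724
NF = 10 log₁₀(1.16724) = 0.672 dB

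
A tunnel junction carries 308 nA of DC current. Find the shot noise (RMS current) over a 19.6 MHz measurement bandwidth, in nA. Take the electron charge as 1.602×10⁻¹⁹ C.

1.39 nA

I_n = √(2qI·B)
2qI·B = 2 × 1.602×10⁻¹⁹ × 3.08×10⁻⁷ × 1.96×10⁷ = 1.93×10⁻¹⁸ A²
I_n = √(1.93×10⁻¹⁸) = 1.39×10⁻⁹ A = 1.39 nA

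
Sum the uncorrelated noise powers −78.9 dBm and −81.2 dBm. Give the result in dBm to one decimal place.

Convert to linear, add, convert back:
P₁ = 1.29×10⁻¹¹ W, P₂ = 7.59×10⁻¹² W
P_tot = 2.05×10⁻¹¹ W → 10 log₁₀(P_tot / 10⁻³) = −76.9 dBm

−76.9 dBm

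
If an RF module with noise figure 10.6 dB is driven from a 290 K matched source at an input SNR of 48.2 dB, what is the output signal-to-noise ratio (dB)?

37.6 dB

By definition F = SNR_in/SNR_out, so in dB: SNR_out = SNR_in − NF
SNR_out = 48.2 − 10.6 = 37.6 dB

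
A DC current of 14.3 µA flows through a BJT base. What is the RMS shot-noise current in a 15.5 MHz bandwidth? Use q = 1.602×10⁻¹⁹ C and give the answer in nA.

I_n = √(2qI·B)
2qI·B = 2 × 1.602×10⁻¹⁹ × 1.43×10⁻⁵ × 1.55×10⁷ = 7.10×10⁻¹⁷ A²
I_n = √(7.10×10⁻¹⁷) = 8.43×10⁻⁹ A = 8.43 nA

8.43 nA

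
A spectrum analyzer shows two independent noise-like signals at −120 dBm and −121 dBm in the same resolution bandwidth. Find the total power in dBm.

Convert to linear, add, convert back:
P₁ = 1.00×10⁻¹⁵ W, P₂ = 7.94×10⁻¹⁶ W
P_tot = 1.79×10⁻¹⁵ W → 10 log₁₀(P_tot / 10⁻³) = −117.5 dBm

−117.5 dBm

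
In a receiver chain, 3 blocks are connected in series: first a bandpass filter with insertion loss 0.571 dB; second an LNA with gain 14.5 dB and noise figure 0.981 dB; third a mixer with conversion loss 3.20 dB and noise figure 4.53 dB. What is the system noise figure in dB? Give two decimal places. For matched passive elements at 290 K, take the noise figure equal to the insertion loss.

1.77 dB

Convert to linear (a loss of L dB is a gain of −L dB): F_i = 10^(NF_i/10), G_i = 10^(G_i,dB/10)
  Stage 1: F_1 = 10^(0.571/10) = 1.141, G_1 = 10^(−0.571/10) = 0.8768
  Stage 2: F_2 = 10^(0.981/10) = 1.253, G_2 = 10^(14.5/10) = 28.18
  Stage 3: F_3 = 10^(4.53/10) = 2.838, G_3 = 10^(−3.20/10) = 0.4786
Friis cascade:
  F = 1.141 + (1.253 − 1)/0.8768 + (2.838 − 1)/24.71 = 1.504
NF = 10 log₁₀(1.504) = 1.77 dB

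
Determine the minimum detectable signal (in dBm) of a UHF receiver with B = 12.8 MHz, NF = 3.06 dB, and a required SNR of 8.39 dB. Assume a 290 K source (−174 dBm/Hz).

Sensitivity = −174 + 10 log₁₀(B) + NF + SNR_min
= −174 + 71.07 + 3.06 + 8.39
= −91.48 dBm → −91.5 dBm

−91.5 dBm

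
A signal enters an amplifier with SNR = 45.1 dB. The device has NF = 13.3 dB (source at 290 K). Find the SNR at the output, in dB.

31.8 dB

By definition F = SNR_in/SNR_out, so in dB: SNR_out = SNR_in − NF
SNR_out = 45.1 − 13.3 = 31.8 dB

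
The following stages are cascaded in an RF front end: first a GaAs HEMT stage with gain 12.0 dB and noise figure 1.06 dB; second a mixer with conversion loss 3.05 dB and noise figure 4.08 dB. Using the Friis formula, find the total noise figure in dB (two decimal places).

1.38 dB

Convert to linear (a loss of L dB is a gain of −L dB): F_i = 10^(NF_i/10), G_i = 10^(G_i,dB/10)
  Stage 1: F_1 = 10^(1.06/10) = 1.276, G_1 = 10^(12.0/10) = 15.85
  Stage 2: F_2 = 10^(4.08/10) = 2.559, G_2 = 10^(−3.05/10) = 0.4955
Friis cascade:
  F = 1.276 + (2.559 − 1)/15.85 = 1.375
NF = 10 log₁₀(1.375) = 1.38 dB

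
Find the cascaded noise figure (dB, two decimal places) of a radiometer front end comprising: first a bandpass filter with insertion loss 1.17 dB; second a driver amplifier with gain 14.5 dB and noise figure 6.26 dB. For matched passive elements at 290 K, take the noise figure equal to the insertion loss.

Convert to linear (a loss of L dB is a gain of −L dB): F_i = 10^(NF_i/10), G_i = 10^(G_i,dB/10)
  Stage 1: F_1 = 10^(1.17/10) = 1.309, G_1 = 10^(−1.17/10) = 0.7638
  Stage 2: F_2 = 10^(6.26/10) = 4.227, G_2 = 10^(14.5/10) = 28.18
Friis cascade:
  F = 1.309 + (4.227 − 1)/0.7638 = 5.534
NF = 10 log₁₀(5.534) = 7.43 dB

7.43 dB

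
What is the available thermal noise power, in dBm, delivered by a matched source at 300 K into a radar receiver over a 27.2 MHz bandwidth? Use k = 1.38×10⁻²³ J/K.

−99.5 dBm

P_n = kTB = 1.38×10⁻²³ × 300 × 2.72×10⁷ = 1.13×10⁻¹³ W
In dBm: 10 log₁₀(1.13×10⁻¹³ / 10⁻³) = −99.5 dBm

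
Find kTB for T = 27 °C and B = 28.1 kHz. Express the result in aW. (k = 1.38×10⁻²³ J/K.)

T = 27 °C + 273.15 = 300.15 K
P_n = kTB = 1.38×10⁻²³ × 300.15 × 2.81×10⁴ = 1.16×10⁻¹⁶ W = 116 aW

116 aW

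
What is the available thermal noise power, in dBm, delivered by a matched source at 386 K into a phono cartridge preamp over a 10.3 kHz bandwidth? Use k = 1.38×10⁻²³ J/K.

P_n = kTB = 1.38×10⁻²³ × 386 × 1.03×10⁴ = 5.49×10⁻¹⁷ W
In dBm: 10 log₁₀(5.49×10⁻¹⁷ / 10⁻³) = −132.6 dBm

−132.6 dBm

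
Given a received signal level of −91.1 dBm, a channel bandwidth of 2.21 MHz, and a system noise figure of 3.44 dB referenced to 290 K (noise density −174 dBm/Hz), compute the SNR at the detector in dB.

16.0 dB

Noise floor: N = −174 + 10 log₁₀(B) + NF
10 log₁₀(2.21×10⁶) = 63.44 dB
N = −174 + 63.44 + 3.44 = −107.12 dBm
SNR = P_sig − N = −91.1 − (−107.12) = 16.02 dB → 16.0 dB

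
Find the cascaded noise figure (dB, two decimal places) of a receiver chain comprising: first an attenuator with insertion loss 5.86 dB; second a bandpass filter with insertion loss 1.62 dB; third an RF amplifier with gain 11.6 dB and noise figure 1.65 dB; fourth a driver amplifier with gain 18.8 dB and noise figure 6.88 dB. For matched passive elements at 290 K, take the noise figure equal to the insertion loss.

9.86 dB

Convert to linear (a loss of L dB is a gain of −L dB): F_i = 10^(NF_i/10), G_i = 10^(G_i,dB/10)
  Stage 1: F_1 = 10^(5.86/10) = 3.855, G_1 = 10^(−5.86/10) = 0.2594
  Stage 2: F_2 = 10^(1.62/10) = 1.452, G_2 = 10^(−1.62/10) = 0.6887
  Stage 3: F_3 = 10^(1.65/10) = 1.462, G_3 = 10^(11.6/10) = 14.45
  Stage 4: F_4 = 10^(6.88/10) = 4.875, G_4 = 10^(18.8/10) = 75.86
Friis cascade:
  F = 3.855 + (1.452 − 1)/0.2594 + (1.462 − 1)/0.1786 + (4.875 − 1)/2.582 = 9.685
NF = 10 log₁₀(9.685) = 9.86 dB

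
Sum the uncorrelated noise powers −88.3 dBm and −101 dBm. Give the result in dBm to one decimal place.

−88.1 dBm

Convert to linear, add, convert back:
P₁ = 1.48×10⁻¹² W, P₂ = 7.94×10⁻¹⁴ W
P_tot = 1.56×10⁻¹² W → 10 log₁₀(P_tot / 10⁻³) = −88.1 dBm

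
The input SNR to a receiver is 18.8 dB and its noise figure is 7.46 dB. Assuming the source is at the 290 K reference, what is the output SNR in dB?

11.34 dB

By definition F = SNR_in/SNR_out, so in dB: SNR_out = SNR_in − NF
SNR_out = 18.8 − 7.46 = 11.34 dB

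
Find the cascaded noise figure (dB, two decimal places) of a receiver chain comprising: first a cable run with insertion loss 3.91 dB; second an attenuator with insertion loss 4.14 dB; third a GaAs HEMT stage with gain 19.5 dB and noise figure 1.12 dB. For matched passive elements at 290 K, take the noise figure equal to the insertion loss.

9.17 dB

Convert to linear (a loss of L dB is a gain of −L dB): F_i = 10^(NF_i/10), G_i = 10^(G_i,dB/10)
  Stage 1: F_1 = 10^(3.91/10) = 2.460, G_1 = 10^(−3.91/10) = 0.4064
  Stage 2: F_2 = 10^(4.14/10) = 2.594, G_2 = 10^(−4.14/10) = 0.3855
  Stage 3: F_3 = 10^(1.12/10) = 1.294, G_3 = 10^(19.5/10) = 89.13
Friis cascade:
  F = 2.460 + (2.594 − 1)/0.4064 + (1.294 − 1)/0.1567 = 8.260
NF = 10 log₁₀(8.260) = 9.17 dB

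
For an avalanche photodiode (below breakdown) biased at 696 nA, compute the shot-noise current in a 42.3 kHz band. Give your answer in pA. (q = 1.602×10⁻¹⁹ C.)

I_n = √(2qI·B)
2qI·B = 2 × 1.602×10⁻¹⁹ × 6.96×10⁻⁷ × 4.23×10⁴ = 9.43×10⁻²¹ A²
I_n = √(9.43×10⁻²¹) = 9.71×10⁻¹¹ A = 97.1 pA

97.1 pA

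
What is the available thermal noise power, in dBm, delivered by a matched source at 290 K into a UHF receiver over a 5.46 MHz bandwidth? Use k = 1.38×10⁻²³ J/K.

P_n = kTB = 1.38×10⁻²³ × 290 × 5.46×10⁶ = 2.19×10⁻¹⁴ W
In dBm: 10 log₁₀(2.19×10⁻¹⁴ / 10⁻³) = −106.6 dBm

−106.6 dBm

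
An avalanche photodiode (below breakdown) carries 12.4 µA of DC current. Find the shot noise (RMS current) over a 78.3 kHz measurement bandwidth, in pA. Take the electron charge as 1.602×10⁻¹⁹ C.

I_n = √(2qI·B)
2qI·B = 2 × 1.602×10⁻¹⁹ × 1.24×10⁻⁵ × 7.83×10⁴ = 3.11×10⁻¹⁹ A²
I_n = √(3.11×10⁻¹⁹) = 5.58×10⁻¹⁰ A = 558 pA

558 pA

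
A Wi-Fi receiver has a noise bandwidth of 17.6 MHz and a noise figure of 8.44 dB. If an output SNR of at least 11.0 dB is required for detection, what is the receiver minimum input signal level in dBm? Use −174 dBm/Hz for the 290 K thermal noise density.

Sensitivity = −174 + 10 log₁₀(B) + NF + SNR_min
= −174 + 72.46 + 8.44 + 11.0
= −82.10 dBm → −82.1 dBm

−82.1 dBm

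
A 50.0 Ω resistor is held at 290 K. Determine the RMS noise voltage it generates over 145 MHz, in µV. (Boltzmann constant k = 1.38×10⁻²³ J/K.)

V_n = √(4kTRB)
4kTRB = 4 × 1.38×10⁻²³ × 290 × 5.00×10¹ × 1.45×10⁸ = 1.16×10⁻¹⁰ V²
V_n = √(1.16×10⁻¹⁰) = 1.08×10⁻⁵ V = 10.8 µV

10.8 µV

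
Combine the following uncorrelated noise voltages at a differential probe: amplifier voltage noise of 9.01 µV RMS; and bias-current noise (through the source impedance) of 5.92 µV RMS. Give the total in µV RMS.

10.8 µV

Uncorrelated sources add in power (mean-square): V_tot = √(ΣV_i²)
V_tot = √[(9.01×10⁻⁶)² + (5.92×10⁻⁶)²] = 1.08×10⁻⁵ V = 10.8 µV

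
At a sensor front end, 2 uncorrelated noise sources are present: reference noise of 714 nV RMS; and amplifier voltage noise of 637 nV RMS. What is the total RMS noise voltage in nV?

957 nV

Uncorrelated sources add in power (mean-square): V_tot = √(ΣV_i²)
V_tot = √[(7.14×10⁻⁷)² + (6.37×10⁻⁷)²] = 9.57×10⁻⁷ V = 957 nV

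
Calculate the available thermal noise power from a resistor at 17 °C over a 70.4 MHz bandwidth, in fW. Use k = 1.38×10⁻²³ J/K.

282 fW

T = 17 °C + 273.15 = 290.15 K
P_n = kTB = 1.38×10⁻²³ × 290.15 × 7.04×10⁷ = 2.82×10⁻¹³ W = 282 fW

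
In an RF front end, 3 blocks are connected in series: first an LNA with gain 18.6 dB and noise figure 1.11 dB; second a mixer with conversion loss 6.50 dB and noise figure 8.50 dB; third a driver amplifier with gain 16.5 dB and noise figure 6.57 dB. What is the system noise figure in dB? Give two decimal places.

2.02 dB

Convert to linear (a loss of L dB is a gain of −L dB): F_i = 10^(NF_i/10), G_i = 10^(G_i,dB/10)
  Stage 1: F_1 = 10^(1.11/10) = 1.291, G_1 = 10^(18.6/10) = 72.44
  Stage 2: F_2 = 10^(8.50/10) = 7.079, G_2 = 10^(−6.50/10) = 0.2239
  Stage 3: F_3 = 10^(6.57/10) = 4.539, G_3 = 10^(16.5/10) = 44.67
Friis cascade:
  F = 1.291 + (7.079 − 1)/72.44 + (4.539 − 1)/16.22 = 1.593
NF = 10 log₁₀(1.593) = 2.02 dB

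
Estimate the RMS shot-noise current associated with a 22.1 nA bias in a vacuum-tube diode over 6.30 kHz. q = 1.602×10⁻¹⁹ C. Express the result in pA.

6.68 pA

I_n = √(2qI·B)
2qI·B = 2 × 1.602×10⁻¹⁹ × 2.21×10⁻⁸ × 6.30×10³ = 4.46×10⁻²³ A²
I_n = √(4.46×10⁻²³) = 6.68×10⁻¹² A = 6.68 pA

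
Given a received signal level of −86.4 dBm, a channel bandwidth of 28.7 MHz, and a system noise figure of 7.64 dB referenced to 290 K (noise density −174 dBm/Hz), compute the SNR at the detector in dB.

Noise floor: N = −174 + 10 log₁₀(B) + NF
10 log₁₀(2.87×10⁷) = 74.58 dB
N = −174 + 74.58 + 7.64 = −91.78 dBm
SNR = P_sig − N = −86.4 − (−91.78) = 5.38 dB → 5.4 dB

5.4 dB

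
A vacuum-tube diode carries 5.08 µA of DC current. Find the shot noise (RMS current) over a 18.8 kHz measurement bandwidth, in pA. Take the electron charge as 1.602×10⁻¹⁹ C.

175 pA

I_n = √(2qI·B)
2qI·B = 2 × 1.602×10⁻¹⁹ × 5.08×10⁻⁶ × 1.88×10⁴ = 3.06×10⁻²⁰ A²
I_n = √(3.06×10⁻²⁰) = 1.75×10⁻¹⁰ A = 175 pA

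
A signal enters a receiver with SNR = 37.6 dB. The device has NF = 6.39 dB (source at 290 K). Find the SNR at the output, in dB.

By definition F = SNR_in/SNR_out, so in dB: SNR_out = SNR_in − NF
SNR_out = 37.6 − 6.39 = 31.21 dB

31.21 dB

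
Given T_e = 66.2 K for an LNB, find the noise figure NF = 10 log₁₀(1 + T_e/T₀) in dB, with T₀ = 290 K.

0.893 dB

F = 1 + T_e/T₀ = 1 + 66.2/290 = 1.22828
NF = 10 log₁₀(1.22828) = 0.893 dB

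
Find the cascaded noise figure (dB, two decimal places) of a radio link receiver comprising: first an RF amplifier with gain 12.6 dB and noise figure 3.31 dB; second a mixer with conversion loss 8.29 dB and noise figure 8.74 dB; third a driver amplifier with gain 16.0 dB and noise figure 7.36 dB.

6.18 dB

Convert to linear (a loss of L dB is a gain of −L dB): F_i = 10^(NF_i/10), G_i = 10^(G_i,dB/10)
  Stage 1: F_1 = 10^(3.31/10) = 2.143, G_1 = 10^(12.6/10) = 18.20
  Stage 2: F_2 = 10^(8.74/10) = 7.482, G_2 = 10^(−8.29/10) = 0.1483
  Stage 3: F_3 = 10^(7.36/10) = 5.445, G_3 = 10^(16.0/10) = 39.81
Friis cascade:
  F = 2.143 + (7.482 − 1)/18.20 + (5.445 − 1)/2.698 = 4.147
NF = 10 log₁₀(4.147) = 6.18 dB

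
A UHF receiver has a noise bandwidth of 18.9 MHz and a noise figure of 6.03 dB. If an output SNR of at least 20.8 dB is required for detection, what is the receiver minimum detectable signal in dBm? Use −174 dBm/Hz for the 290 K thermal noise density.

Sensitivity = −174 + 10 log₁₀(B) + NF + SNR_min
= −174 + 72.76 + 6.03 + 20.8
= −74.41 dBm → −74.4 dBm

−74.4 dBm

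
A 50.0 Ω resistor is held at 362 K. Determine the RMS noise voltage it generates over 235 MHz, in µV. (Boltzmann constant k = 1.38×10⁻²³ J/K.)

V_n = √(4kTRB)
4kTRB = 4 × 1.38×10⁻²³ × 362 × 5.00×10¹ × 2.35×10⁸ = 2.35×10⁻¹⁰ V²
V_n = √(2.35×10⁻¹⁰) = 1.53×10⁻⁵ V = 15.3 µV

15.3 µV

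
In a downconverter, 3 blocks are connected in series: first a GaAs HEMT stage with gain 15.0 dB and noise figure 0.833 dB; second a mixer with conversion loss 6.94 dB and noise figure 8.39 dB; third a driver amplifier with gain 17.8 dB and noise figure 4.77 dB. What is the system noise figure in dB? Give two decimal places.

2.33 dB

Convert to linear (a loss of L dB is a gain of −L dB): F_i = 10^(NF_i/10), G_i = 10^(G_i,dB/10)
  Stage 1: F_1 = 10^(0.833/10) = 1.211, G_1 = 10^(15.0/10) = 31.62
  Stage 2: F_2 = 10^(8.39/10) = 6.902, G_2 = 10^(−6.94/10) = 0.2023
  Stage 3: F_3 = 10^(4.77/10) = 2.999, G_3 = 10^(17.8/10) = 60.26
Friis cascade:
  F = 1.211 + (6.902 − 1)/31.62 + (2.999 − 1)/6.397 = 1.711
NF = 10 log₁₀(1.711) = 2.33 dB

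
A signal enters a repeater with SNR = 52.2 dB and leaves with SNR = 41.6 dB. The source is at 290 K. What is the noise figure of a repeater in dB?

NF (dB) = SNR_in(dB) − SNR_out(dB) when the source is at T₀
NF = 52.2 − 41.6 = 10.6 dB

10.6 dB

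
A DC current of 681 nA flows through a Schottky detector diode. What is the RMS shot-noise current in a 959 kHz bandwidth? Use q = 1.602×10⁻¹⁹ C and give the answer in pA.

457 pA

I_n = √(2qI·B)
2qI·B = 2 × 1.602×10⁻¹⁹ × 6.81×10⁻⁷ × 9.59×10⁵ = 2.09×10⁻¹⁹ A²
I_n = √(2.09×10⁻¹⁹) = 4.57×10⁻¹⁰ A = 457 pA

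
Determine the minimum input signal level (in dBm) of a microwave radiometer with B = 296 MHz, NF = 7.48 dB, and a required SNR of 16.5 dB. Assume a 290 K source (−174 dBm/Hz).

−65.3 dBm

Sensitivity = −174 + 10 log₁₀(B) + NF + SNR_min
= −174 + 84.71 + 7.48 + 16.5
= −65.31 dBm → −65.3 dBm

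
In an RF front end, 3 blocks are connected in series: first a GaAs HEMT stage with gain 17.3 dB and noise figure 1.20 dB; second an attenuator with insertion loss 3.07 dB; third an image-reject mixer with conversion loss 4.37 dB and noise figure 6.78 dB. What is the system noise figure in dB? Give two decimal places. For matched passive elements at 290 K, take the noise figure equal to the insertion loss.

Convert to linear (a loss of L dB is a gain of −L dB): F_i = 10^(NF_i/10), G_i = 10^(G_i,dB/10)
  Stage 1: F_1 = 10^(1.20/10) = 1.318, G_1 = 10^(17.3/10) = 53.70
  Stage 2: F_2 = 10^(3.07/10) = 2.028, G_2 = 10^(−3.07/10) = 0.4932
  Stage 3: F_3 = 10^(6.78/10) = 4.764, G_3 = 10^(−4.37/10) = 0.3656
Friis cascade:
  F = 1.318 + (2.028 − 1)/53.70 + (4.764 − 1)/26.49 = 1.480
NF = 10 log₁₀(1.480) = 1.70 dB

1.70 dB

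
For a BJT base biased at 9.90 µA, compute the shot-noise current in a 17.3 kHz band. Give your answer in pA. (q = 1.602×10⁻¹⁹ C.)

234 pA

I_n = √(2qI·B)
2qI·B = 2 × 1.602×10⁻¹⁹ × 9.90×10⁻⁶ × 1.73×10⁴ = 5.49×10⁻²⁰ A²
I_n = √(5.49×10⁻²⁰) = 2.34×10⁻¹⁰ A = 234 pA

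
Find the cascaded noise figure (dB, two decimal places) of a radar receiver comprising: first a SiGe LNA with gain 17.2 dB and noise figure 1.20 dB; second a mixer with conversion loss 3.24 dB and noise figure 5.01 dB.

1.33 dB

Convert to linear (a loss of L dB is a gain of −L dB): F_i = 10^(NF_i/10), G_i = 10^(G_i,dB/10)
  Stage 1: F_1 = 10^(1.20/10) = 1.318, G_1 = 10^(17.2/10) = 52.48
  Stage 2: F_2 = 10^(5.01/10) = 3.170, G_2 = 10^(−3.24/10) = 0.4742
Friis cascade:
  F = 1.318 + (3.170 − 1)/52.48 = 1.360
NF = 10 log₁₀(1.360) = 1.33 dB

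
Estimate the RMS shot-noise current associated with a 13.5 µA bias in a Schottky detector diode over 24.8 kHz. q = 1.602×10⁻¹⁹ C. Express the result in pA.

I_n = √(2qI·B)
2qI·B = 2 × 1.602×10⁻¹⁹ × 1.35×10⁻⁵ × 2.48×10⁴ = 1.07×10⁻¹⁹ A²
I_n = √(1.07×10⁻¹⁹) = 3.28×10⁻¹⁰ A = 328 pA

328 pA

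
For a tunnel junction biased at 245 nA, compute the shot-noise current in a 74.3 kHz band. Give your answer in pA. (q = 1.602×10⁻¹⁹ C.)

76.4 pA

I_n = √(2qI·B)
2qI·B = 2 × 1.602×10⁻¹⁹ × 2.45×10⁻⁷ × 7.43×10⁴ = 5.83×10⁻²¹ A²
I_n = √(5.83×10⁻²¹) = 7.64×10⁻¹¹ A = 76.4 pA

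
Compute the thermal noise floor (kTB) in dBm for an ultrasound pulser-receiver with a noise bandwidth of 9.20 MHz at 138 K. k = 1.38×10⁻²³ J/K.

P_n = kTB = 1.38×10⁻²³ × 138 × 9.20×10⁶ = 1.75×10⁻¹⁴ W
In dBm: 10 log₁₀(1.75×10⁻¹⁴ / 10⁻³) = −107.6 dBm

−107.6 dBm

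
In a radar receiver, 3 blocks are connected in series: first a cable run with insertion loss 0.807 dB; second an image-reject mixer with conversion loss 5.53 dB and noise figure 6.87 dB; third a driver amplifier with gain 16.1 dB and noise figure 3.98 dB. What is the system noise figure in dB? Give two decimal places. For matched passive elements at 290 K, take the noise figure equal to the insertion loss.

Convert to linear (a loss of L dB is a gain of −L dB): F_i = 10^(NF_i/10), G_i = 10^(G_i,dB/10)
  Stage 1: F_1 = 10^(0.807/10) = 1.204, G_1 = 10^(−0.807/10) = 0.8304
  Stage 2: F_2 = 10^(6.87/10) = 4.864, G_2 = 10^(−5.53/10) = 0.2799
  Stage 3: F_3 = 10^(3.98/10) = 2.500, G_3 = 10^(16.1/10) = 40.74
Friis cascade:
  F = 1.204 + (4.864 − 1)/0.8304 + (2.500 − 1)/0.2324 = 12.31
NF = 10 log₁₀(12.31) = 10.90 dB

10.90 dB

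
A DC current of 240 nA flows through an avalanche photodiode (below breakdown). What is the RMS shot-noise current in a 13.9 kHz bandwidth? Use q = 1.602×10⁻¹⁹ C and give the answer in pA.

I_n = √(2qI·B)
2qI·B = 2 × 1.602×10⁻¹⁹ × 2.40×10⁻⁷ × 1.39×10⁴ = 1.07×10⁻²¹ A²
I_n = √(1.07×10⁻²¹) = 3.27×10⁻¹¹ A = 32.7 pA

32.7 pA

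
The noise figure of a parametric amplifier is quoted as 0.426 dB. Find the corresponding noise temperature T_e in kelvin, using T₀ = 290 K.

F = 10^(0.426/10) = 1.10306
T_e = (F − 1)·T₀ = (1.10306 − 1) × 290 = 29.9 K

29.9 K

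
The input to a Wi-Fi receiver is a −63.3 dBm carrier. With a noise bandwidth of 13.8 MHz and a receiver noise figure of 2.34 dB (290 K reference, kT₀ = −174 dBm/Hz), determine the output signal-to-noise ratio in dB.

Noise floor: N = −174 + 10 log₁₀(B) + NF
10 log₁₀(1.38×10⁷) = 71.4 dB
N = −174 + 71.4 + 2.34 = −100.26 dBm
SNR = P_sig − N = −63.3 − (−100.26) = 36.96 dB → 37.0 dB

37.0 dB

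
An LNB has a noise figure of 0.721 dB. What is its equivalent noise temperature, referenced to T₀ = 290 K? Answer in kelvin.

52.4 K

F = 10^(0.721/10) = 1.18059
T_e = (F − 1)·T₀ = (1.18059 − 1) × 290 = 52.4 K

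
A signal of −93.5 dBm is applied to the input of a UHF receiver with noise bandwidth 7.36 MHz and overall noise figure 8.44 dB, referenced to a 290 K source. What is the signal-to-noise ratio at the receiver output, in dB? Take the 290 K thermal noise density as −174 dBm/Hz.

3.4 dB

Noise floor: N = −174 + 10 log₁₀(B) + NF
10 log₁₀(7.36×10⁶) = 68.67 dB
N = −174 + 68.67 + 8.44 = −96.89 dBm
SNR = P_sig − N = −93.5 − (−96.89) = 3.39 dB → 3.4 dB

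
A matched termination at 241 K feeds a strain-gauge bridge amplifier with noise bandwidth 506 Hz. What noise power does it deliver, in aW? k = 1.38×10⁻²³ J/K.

P_n = kTB = 1.38×10⁻²³ × 241 × 5.06×10² = 1.68×10⁻¹⁸ W = 1.68 aW

1.68 aW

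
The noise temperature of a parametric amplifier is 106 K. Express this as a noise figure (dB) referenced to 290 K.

1.35 dB

F = 1 + T_e/T₀ = 1 + 106/290 = 1.36552
NF = 10 log₁₀(1.36552) = 1.35 dB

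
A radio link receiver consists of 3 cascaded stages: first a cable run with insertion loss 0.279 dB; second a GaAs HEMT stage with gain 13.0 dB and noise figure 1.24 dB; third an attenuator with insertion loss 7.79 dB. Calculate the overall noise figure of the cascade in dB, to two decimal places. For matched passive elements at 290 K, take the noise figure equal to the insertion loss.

2.27 dB

Convert to linear (a loss of L dB is a gain of −L dB): F_i = 10^(NF_i/10), G_i = 10^(G_i,dB/10)
  Stage 1: F_1 = 10^(0.279/10) = 1.066, G_1 = 10^(−0.279/10) = 0.9378
  Stage 2: F_2 = 10^(1.24/10) = 1.330, G_2 = 10^(13.0/10) = 19.95
  Stage 3: F_3 = 10^(7.79/10) = 6.012, G_3 = 10^(−7.79/10) = 0.1663
Friis cascade:
  F = 1.066 + (1.330 − 1)/0.9378 + (6.012 − 1)/18.71 = 1.687
NF = 10 log₁₀(1.687) = 2.27 dB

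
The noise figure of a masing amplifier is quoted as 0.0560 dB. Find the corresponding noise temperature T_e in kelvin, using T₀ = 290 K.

F = 10^(0.0560/10) = 1.01298
T_e = (F − 1)·T₀ = (1.01298 − 1) × 290 = 3.76 K

3.76 K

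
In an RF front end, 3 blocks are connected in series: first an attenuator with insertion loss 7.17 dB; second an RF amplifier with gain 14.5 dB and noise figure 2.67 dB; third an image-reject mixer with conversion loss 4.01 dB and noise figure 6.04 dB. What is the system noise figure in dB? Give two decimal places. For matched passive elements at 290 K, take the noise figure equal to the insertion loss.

10.08 dB

Convert to linear (a loss of L dB is a gain of −L dB): F_i = 10^(NF_i/10), G_i = 10^(G_i,dB/10)
  Stage 1: F_1 = 10^(7.17/10) = 5.212, G_1 = 10^(−7.17/10) = 0.1919
  Stage 2: F_2 = 10^(2.67/10) = 1.849, G_2 = 10^(14.5/10) = 28.18
  Stage 3: F_3 = 10^(6.04/10) = 4.018, G_3 = 10^(−4.01/10) = 0.3972
Friis cascade:
  F = 5.212 + (1.849 − 1)/0.1919 + (4.018 − 1)/5.408 = 10.20
NF = 10 log₁₀(10.20) = 10.08 dB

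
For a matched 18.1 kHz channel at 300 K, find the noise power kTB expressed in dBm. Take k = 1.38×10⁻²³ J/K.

P_n = kTB = 1.38×10⁻²³ × 300 × 1.81×10⁴ = 7.49×10⁻¹⁷ W
In dBm: 10 log₁₀(7.49×10⁻¹⁷ / 10⁻³) = −131.3 dBm

−131.3 dBm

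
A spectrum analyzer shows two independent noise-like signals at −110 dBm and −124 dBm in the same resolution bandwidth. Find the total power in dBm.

−109.8 dBm

Convert to linear, add, convert back:
P₁ = 1.00×10⁻¹⁴ W, P₂ = 3.98×10⁻¹⁶ W
P_tot = 1.04×10⁻¹⁴ W → 10 log₁₀(P_tot / 10⁻³) = −109.8 dBm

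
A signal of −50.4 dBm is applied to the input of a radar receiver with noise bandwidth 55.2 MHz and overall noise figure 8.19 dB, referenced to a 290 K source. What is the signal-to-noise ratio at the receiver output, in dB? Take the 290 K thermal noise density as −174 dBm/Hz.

38.0 dB

Noise floor: N = −174 + 10 log₁₀(B) + NF
10 log₁₀(5.52×10⁷) = 77.42 dB
N = −174 + 77.42 + 8.19 = −88.39 dBm
SNR = P_sig − N = −50.4 − (−88.39) = 37.99 dB → 38.0 dB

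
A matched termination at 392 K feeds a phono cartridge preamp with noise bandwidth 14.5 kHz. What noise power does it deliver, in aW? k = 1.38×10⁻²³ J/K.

P_n = kTB = 1.38×10⁻²³ × 392 × 1.45×10⁴ = 7.84×10⁻¹⁷ W = 78.4 aW

78.4 aW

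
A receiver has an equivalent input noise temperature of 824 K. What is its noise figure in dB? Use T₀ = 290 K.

F = 1 + T_e/T₀ = 1 + 824/290 = 3.84138
NF = 10 log₁₀(3.84138) = 5.84 dB

5.84 dB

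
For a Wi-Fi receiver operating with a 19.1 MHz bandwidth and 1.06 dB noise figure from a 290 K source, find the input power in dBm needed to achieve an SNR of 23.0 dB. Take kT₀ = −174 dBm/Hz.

Sensitivity = −174 + 10 log₁₀(B) + NF + SNR_min
= −174 + 72.81 + 1.06 + 23.0
= −77.13 dBm → −77.1 dBm

−77.1 dBm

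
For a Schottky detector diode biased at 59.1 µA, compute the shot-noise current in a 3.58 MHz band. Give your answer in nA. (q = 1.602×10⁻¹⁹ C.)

8.23 nA

I_n = √(2qI·B)
2qI·B = 2 × 1.602×10⁻¹⁹ × 5.91×10⁻⁵ × 3.58×10⁶ = 6.78×10⁻¹⁷ A²
I_n = √(6.78×10⁻¹⁷) = 8.23×10⁻⁹ A = 8.23 nA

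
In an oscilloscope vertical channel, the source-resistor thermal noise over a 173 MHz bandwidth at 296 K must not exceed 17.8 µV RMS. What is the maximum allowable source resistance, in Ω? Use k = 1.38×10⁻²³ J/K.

112 Ω

Johnson–Nyquist: V_n = √(4kTRB) ⇒ R = V_n² / (4kTB)
4kTB = 4 × 1.38×10⁻²³ × 296 × 1.73×10⁸ = 2.83×10⁻¹²
R = (1.78×10⁻⁵)² / 2.83×10⁻¹² = 1.12×10² Ω = 112 Ω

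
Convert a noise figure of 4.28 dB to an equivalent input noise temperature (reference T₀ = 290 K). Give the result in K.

487 K

F = 10^(4.28/10) = 2.67917
T_e = (F − 1)·T₀ = (2.67917 − 1) × 290 = 487 K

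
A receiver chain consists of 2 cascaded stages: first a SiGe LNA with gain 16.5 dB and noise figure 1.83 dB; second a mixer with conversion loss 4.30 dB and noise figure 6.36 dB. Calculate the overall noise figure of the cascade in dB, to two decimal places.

2.04 dB

Convert to linear (a loss of L dB is a gain of −L dB): F_i = 10^(NF_i/10), G_i = 10^(G_i,dB/10)
  Stage 1: F_1 = 10^(1.83/10) = 1.524, G_1 = 10^(16.5/10) = 44.67
  Stage 2: F_2 = 10^(6.36/10) = 4.325, G_2 = 10^(−4.30/10) = 0.3715
Friis cascade:
  F = 1.524 + (4.325 − 1)/44.67 = 1.598
NF = 10 log₁₀(1.598) = 2.04 dB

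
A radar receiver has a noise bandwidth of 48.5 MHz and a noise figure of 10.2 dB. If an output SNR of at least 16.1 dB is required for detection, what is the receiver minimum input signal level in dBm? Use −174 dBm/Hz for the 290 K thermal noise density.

Sensitivity = −174 + 10 log₁₀(B) + NF + SNR_min
= −174 + 76.86 + 10.2 + 16.1
= −70.84 dBm → −70.8 dBm

−70.8 dBm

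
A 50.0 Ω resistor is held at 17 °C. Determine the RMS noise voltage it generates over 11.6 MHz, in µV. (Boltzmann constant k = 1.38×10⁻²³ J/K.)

3.05 µV

T = 17 °C + 273.15 = 290.15 K
V_n = √(4kTRB)
4kTRB = 4 × 1.38×10⁻²³ × 290.15 × 5.00×10¹ × 1.16×10⁷ = 9.29×10⁻¹² V²
V_n = √(9.29×10⁻¹²) = 3.05×10⁻⁶ V = 3.05 µV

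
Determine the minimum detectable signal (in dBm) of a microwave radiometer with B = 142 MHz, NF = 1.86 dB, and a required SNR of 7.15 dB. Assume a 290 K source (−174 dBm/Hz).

−83.5 dBm

Sensitivity = −174 + 10 log₁₀(B) + NF + SNR_min
= −174 + 81.52 + 1.86 + 7.15
= −83.47 dBm → −83.5 dBm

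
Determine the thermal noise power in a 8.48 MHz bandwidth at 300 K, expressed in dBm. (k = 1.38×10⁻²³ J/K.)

P_n = kTB = 1.38×10⁻²³ × 300 × 8.48×10⁶ = 3.51×10⁻¹⁴ W
In dBm: 10 log₁₀(3.51×10⁻¹⁴ / 10⁻³) = −104.5 dBm

−104.5 dBm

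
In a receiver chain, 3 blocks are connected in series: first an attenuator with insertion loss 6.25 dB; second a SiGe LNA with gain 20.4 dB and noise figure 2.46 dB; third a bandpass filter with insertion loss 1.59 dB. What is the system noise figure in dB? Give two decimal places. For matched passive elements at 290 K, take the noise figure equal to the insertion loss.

8.72 dB

Convert to linear (a loss of L dB is a gain of −L dB): F_i = 10^(NF_i/10), G_i = 10^(G_i,dB/10)
  Stage 1: F_1 = 10^(6.25/10) = 4.217, G_1 = 10^(−6.25/10) = 0.2371
  Stage 2: F_2 = 10^(2.46/10) = 1.762, G_2 = 10^(20.4/10) = 109.6
  Stage 3: F_3 = 10^(1.59/10) = 1.442, G_3 = 10^(−1.59/10) = 0.6934
Friis cascade:
  F = 4.217 + (1.762 − 1)/0.2371 + (1.442 − 1)/26.00 = 7.447
NF = 10 log₁₀(7.447) = 8.72 dB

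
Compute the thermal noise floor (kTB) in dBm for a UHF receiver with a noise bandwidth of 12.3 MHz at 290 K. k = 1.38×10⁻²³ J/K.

P_n = kTB = 1.38×10⁻²³ × 290 × 1.23×10⁷ = 4.92×10⁻¹⁴ W
In dBm: 10 log₁₀(4.92×10⁻¹⁴ / 10⁻³) = −103.1 dBm

−103.1 dBm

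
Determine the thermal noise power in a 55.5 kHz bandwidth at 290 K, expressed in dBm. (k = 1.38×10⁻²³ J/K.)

P_n = kTB = 1.38×10⁻²³ × 290 × 5.55×10⁴ = 2.22×10⁻¹⁶ W
In dBm: 10 log₁₀(2.22×10⁻¹⁶ / 10⁻³) = −126.5 dBm

−126.5 dBm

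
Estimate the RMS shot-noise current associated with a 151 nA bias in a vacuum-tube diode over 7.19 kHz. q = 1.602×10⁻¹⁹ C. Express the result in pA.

18.7 pA

I_n = √(2qI·B)
2qI·B = 2 × 1.602×10⁻¹⁹ × 1.51×10⁻⁷ × 7.19×10³ = 3.48×10⁻²² A²
I_n = √(3.48×10⁻²²) = 1.87×10⁻¹¹ A = 18.7 pA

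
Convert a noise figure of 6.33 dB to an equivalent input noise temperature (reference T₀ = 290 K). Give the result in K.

F = 10^(6.33/10) = 4.29536
T_e = (F − 1)·T₀ = (4.29536 − 1) × 290 = 956 K

956 K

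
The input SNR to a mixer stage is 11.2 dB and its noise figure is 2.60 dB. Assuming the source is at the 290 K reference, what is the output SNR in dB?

By definition F = SNR_in/SNR_out, so in dB: SNR_out = SNR_in − NF
SNR_out = 11.2 − 2.60 = 8.60 dB

8.60 dB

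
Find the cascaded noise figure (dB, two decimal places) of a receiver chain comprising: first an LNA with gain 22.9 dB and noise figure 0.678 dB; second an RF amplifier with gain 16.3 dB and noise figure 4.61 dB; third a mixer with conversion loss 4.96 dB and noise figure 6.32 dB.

0.72 dB

Convert to linear (a loss of L dB is a gain of −L dB): F_i = 10^(NF_i/10), G_i = 10^(G_i,dB/10)
  Stage 1: F_1 = 10^(0.678/10) = 1.169, G_1 = 10^(22.9/10) = 195.0
  Stage 2: F_2 = 10^(4.61/10) = 2.891, G_2 = 10^(16.3/10) = 42.66
  Stage 3: F_3 = 10^(6.32/10) = 4.285, G_3 = 10^(−4.96/10) = 0.3192
Friis cascade:
  F = 1.169 + (2.891 − 1)/195.0 + (4.285 − 1)/8318 = 1.179
NF = 10 log₁₀(1.179) = 0.72 dB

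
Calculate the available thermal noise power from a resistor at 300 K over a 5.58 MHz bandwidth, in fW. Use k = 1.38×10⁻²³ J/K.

P_n = kTB = 1.38×10⁻²³ × 300 × 5.58×10⁶ = 2.31×10⁻¹⁴ W = 23.1 fW

23.1 fW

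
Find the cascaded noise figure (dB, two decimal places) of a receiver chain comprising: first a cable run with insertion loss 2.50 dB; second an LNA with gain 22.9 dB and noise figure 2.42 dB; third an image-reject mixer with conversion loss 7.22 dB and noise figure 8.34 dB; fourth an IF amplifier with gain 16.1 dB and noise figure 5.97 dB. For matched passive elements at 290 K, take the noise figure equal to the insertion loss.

Convert to linear (a loss of L dB is a gain of −L dB): F_i = 10^(NF_i/10), G_i = 10^(G_i,dB/10)
  Stage 1: F_1 = 10^(2.50/10) = 1.778, G_1 = 10^(−2.50/10) = 0.5623
  Stage 2: F_2 = 10^(2.42/10) = 1.746, G_2 = 10^(22.9/10) = 195.0
  Stage 3: F_3 = 10^(8.34/10) = 6.823, G_3 = 10^(−7.22/10) = 0.1897
  Stage 4: F_4 = 10^(5.97/10) = 3.954, G_4 = 10^(16.1/10) = 40.74
Friis cascade:
  F = 1.778 + (1.746 − 1)/0.5623 + (6.823 − 1)/109.6 + (3.954 − 1)/20.80 = 3.300
NF = 10 log₁₀(3.300) = 5.18 dB

5.18 dB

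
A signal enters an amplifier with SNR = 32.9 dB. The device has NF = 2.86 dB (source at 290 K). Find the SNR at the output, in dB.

By definition F = SNR_in/SNR_out, so in dB: SNR_out = SNR_in − NF
SNR_out = 32.9 − 2.86 = 30.04 dB

30.04 dB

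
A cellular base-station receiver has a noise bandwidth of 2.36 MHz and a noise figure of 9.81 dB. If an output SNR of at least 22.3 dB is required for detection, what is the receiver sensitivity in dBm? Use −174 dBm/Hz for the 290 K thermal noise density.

−78.2 dBm

Sensitivity = −174 + 10 log₁₀(B) + NF + SNR_min
= −174 + 63.73 + 9.81 + 22.3
= −78.16 dBm → −78.2 dBm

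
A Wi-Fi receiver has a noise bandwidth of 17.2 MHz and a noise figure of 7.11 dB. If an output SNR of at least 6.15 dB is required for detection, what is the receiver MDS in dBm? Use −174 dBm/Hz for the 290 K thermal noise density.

−88.4 dBm

Sensitivity = −174 + 10 log₁₀(B) + NF + SNR_min
= −174 + 72.36 + 7.11 + 6.15
= −88.38 dBm → −88.4 dBm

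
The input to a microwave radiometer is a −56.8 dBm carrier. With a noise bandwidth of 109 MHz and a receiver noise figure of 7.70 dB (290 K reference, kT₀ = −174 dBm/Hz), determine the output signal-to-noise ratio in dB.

Noise floor: N = −174 + 10 log₁₀(B) + NF
10 log₁₀(1.09×10⁸) = 80.37 dB
N = −174 + 80.37 + 7.70 = −85.93 dBm
SNR = P_sig − N = −56.8 − (−85.93) = 29.13 dB → 29.1 dB

29.1 dB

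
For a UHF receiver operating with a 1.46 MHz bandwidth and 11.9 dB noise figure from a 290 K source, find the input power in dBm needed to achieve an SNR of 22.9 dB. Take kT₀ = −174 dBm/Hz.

Sensitivity = −174 + 10 log₁₀(B) + NF + SNR_min
= −174 + 61.64 + 11.9 + 22.9
= −77.56 dBm → −77.6 dBm

−77.6 dBm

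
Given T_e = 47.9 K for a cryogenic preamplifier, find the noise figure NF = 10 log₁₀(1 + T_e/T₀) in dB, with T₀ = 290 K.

0.664 dB

F = 1 + T_e/T₀ = 1 + 47.9/290 = 1.16517
NF = 10 log₁₀(1.16517) = 0.664 dB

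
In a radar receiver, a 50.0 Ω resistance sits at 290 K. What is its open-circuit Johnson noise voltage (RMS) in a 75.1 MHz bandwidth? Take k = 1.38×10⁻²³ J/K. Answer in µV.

7.75 µV

V_n = √(4kTRB)
4kTRB = 4 × 1.38×10⁻²³ × 290 × 5.00×10¹ × 7.51×10⁷ = 6.01×10⁻¹¹ V²
V_n = √(6.01×10⁻¹¹) = 7.75×10⁻⁶ V = 7.75 µV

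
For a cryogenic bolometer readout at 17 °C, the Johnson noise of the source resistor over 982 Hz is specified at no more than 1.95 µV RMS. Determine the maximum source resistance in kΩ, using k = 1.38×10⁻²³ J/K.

T = 17 °C + 273.15 = 290.15 K
Johnson–Nyquist: V_n = √(4kTRB) ⇒ R = V_n² / (4kTB)
4kTB = 4 × 1.38×10⁻²³ × 290.15 × 9.82×10² = 1.57×10⁻¹⁷
R = (1.95×10⁻⁶)² / 1.57×10⁻¹⁷ = 2.42×10⁵ Ω = 242 kΩ

242 kΩ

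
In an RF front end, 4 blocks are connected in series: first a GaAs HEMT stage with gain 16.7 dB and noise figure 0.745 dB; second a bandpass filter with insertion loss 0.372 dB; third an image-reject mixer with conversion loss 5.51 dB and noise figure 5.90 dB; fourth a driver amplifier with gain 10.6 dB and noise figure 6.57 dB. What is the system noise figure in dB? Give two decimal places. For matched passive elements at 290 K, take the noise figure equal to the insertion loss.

Convert to linear (a loss of L dB is a gain of −L dB): F_i = 10^(NF_i/10), G_i = 10^(G_i,dB/10)
  Stage 1: F_1 = 10^(0.745/10) = 1.187, G_1 = 10^(16.7/10) = 46.77
  Stage 2: F_2 = 10^(0.372/10) = 1.089, G_2 = 10^(−0.372/10) = 0.9179
  Stage 3: F_3 = 10^(5.90/10) = 3.890, G_3 = 10^(−5.51/10) = 0.2812
  Stage 4: F_4 = 10^(6.57/10) = 4.539, G_4 = 10^(10.6/10) = 11.48
Friis cascade:
  F = 1.187 + (1.089 − 1)/46.77 + (3.890 − 1)/42.93 + (4.539 − 1)/12.07 = 1.550
NF = 10 log₁₀(1.550) = 1.90 dB

1.90 dB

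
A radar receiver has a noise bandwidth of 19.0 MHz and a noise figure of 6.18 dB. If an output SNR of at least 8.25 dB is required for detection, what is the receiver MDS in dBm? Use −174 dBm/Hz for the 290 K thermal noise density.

−86.8 dBm

Sensitivity = −174 + 10 log₁₀(B) + NF + SNR_min
= −174 + 72.79 + 6.18 + 8.25
= −86.78 dBm → −86.8 dBm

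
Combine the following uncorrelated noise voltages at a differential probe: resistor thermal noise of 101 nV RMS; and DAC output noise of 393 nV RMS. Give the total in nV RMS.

406 nV

Uncorrelated sources add in power (mean-square): V_tot = √(ΣV_i²)
V_tot = √[(1.01×10⁻⁷)² + (3.93×10⁻⁷)²] = 4.06×10⁻⁷ V = 406 nV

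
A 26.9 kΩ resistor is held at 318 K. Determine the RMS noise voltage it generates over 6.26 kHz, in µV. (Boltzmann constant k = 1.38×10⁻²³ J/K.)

V_n = √(4kTRB)
4kTRB = 4 × 1.38×10⁻²³ × 318 × 2.69×10⁴ × 6.26×10³ = 2.96×10⁻¹² V²
V_n = √(2.96×10⁻¹²) = 1.72×10⁻⁶ V = 1.72 µV

1.72 µV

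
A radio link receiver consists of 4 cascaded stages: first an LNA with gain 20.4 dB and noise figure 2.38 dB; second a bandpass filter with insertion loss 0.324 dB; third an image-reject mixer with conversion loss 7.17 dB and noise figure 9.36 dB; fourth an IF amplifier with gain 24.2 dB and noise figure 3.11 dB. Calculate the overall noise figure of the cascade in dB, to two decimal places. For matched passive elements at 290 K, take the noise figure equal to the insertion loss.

Convert to linear (a loss of L dB is a gain of −L dB): F_i = 10^(NF_i/10), G_i = 10^(G_i,dB/10)
  Stage 1: F_1 = 10^(2.38/10) = 1.730, G_1 = 10^(20.4/10) = 109.6
  Stage 2: F_2 = 10^(0.324/10) = 1.077, G_2 = 10^(−0.324/10) = 0.9281
  Stage 3: F_3 = 10^(9.36/10) = 8.630, G_3 = 10^(−7.17/10) = 0.1919
  Stage 4: F_4 = 10^(3.11/10) = 2.046, G_4 = 10^(24.2/10) = 263.0
Friis cascade:
  F = 1.730 + (1.077 − 1)/109.6 + (8.630 − 1)/101.8 + (2.046 − 1)/19.53 = 1.859
NF = 10 log₁₀(1.859) = 2.69 dB

2.69 dB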